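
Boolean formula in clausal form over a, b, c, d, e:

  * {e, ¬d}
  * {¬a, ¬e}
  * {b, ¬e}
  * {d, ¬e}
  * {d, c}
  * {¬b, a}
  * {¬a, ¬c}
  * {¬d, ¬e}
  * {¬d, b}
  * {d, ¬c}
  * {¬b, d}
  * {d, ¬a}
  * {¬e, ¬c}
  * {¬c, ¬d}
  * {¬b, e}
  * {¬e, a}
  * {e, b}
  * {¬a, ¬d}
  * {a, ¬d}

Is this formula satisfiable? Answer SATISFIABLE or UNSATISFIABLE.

UNSATISFIABLE

d = True:
  propagation gives e=True; an empty clause results — contradiction.
d = False:
  propagation gives e=False, c=True; an empty clause results — contradiction.
Every branch closes, so no satisfying assignment exists.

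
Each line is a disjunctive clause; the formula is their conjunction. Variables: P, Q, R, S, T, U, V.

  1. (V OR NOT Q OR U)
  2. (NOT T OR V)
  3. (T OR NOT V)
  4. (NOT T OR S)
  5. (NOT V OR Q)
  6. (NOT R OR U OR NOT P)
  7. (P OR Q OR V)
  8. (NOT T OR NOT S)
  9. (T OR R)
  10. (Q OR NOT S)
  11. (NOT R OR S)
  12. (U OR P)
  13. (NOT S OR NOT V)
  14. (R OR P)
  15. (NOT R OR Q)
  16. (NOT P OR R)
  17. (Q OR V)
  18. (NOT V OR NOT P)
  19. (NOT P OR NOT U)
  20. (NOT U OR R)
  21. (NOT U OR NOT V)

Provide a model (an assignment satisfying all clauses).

Try P = False.
  then U is forced to True.
  then R is forced to True.
  then S is forced to True.
  then T is forced to False.
  then V is forced to False.
  then Q is forced to True.

P=False  Q=True  R=True  S=True  T=False  U=True  V=False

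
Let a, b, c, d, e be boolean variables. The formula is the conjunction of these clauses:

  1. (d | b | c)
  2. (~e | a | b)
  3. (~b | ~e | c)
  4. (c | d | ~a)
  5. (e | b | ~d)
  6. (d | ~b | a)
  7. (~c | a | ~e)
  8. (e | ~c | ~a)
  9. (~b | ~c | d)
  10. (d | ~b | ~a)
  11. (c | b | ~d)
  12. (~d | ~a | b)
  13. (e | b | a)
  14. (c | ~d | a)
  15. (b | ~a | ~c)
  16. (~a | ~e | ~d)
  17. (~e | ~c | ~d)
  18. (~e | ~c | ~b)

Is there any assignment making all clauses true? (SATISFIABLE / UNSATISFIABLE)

Branch on a: take a = True.
Branch on b: take b = True.
  then d is forced to True.
  then e is forced to False.
  then c is forced to False.
Every clause has at least one true literal under this assignment.
So a=T, b=T, c=F, d=T, e=F is a satisfying assignment.

SATISFIABLE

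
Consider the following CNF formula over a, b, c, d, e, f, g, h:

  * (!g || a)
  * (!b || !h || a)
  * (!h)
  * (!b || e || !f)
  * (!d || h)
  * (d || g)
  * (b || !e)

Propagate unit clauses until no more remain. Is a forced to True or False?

(!h) stands alone — h = False.
(!d || h) with h = False leaves only !d, so d = False.
(d || g): since d = False, the clause reduces to (g). g = True.
In (a || !g), !g is now false; a must hold, so a = True.

True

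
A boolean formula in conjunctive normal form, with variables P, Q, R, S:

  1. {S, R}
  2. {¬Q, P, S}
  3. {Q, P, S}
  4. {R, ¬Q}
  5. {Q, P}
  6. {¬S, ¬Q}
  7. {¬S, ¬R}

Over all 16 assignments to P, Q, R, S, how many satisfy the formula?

The models are:
  P=1 Q=0 R=0 S=1
  P=1 Q=0 R=1 S=0
  P=1 Q=1 R=1 S=0
Count: 3.

3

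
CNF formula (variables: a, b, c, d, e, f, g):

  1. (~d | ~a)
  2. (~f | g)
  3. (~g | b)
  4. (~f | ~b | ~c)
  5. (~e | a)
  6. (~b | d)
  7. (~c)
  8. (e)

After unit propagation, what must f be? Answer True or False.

False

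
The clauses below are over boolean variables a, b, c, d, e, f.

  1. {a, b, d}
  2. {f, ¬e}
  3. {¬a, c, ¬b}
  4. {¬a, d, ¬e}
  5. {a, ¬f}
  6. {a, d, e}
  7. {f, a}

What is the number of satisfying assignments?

15

Split on a, then d.
  a=T, d=T: 9 of the 16 assignments to (b,c,e,f) work.
  a=T, d=F: f free; 3 ways for (b,c,e) × 2^1 = 6.
  a=F, d=T: a clause becomes empty — 0.
  a=F, d=F: a clause becomes empty — 0.
Total: 9 + 6 + 0 + 0 = 15.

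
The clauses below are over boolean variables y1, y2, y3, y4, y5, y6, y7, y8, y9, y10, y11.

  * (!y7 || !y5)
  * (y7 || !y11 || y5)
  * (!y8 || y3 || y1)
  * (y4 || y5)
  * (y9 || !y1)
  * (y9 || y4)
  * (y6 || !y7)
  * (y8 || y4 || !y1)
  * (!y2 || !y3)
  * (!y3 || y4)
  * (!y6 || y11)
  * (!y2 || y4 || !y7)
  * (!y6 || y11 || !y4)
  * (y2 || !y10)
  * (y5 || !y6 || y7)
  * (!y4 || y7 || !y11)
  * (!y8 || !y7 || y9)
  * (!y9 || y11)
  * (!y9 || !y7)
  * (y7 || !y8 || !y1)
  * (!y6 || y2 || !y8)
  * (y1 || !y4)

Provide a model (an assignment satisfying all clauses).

y1=False, y2=True, y3=False, y4=False, y5=True, y6=True, y7=False, y8=False, y9=True, y10=True, y11=True

Branch on y1: take y1 = False.
  then y4 is forced to False.
  then y5 is forced to True.
  then y7 is forced to False.
  then y9 is forced to True.
  then y3 is forced to False.
  then y8 is forced to False.
  then y11 is forced to True.
The remaining clauses are satisfied by y2 = True, y6 = True, y10 = True.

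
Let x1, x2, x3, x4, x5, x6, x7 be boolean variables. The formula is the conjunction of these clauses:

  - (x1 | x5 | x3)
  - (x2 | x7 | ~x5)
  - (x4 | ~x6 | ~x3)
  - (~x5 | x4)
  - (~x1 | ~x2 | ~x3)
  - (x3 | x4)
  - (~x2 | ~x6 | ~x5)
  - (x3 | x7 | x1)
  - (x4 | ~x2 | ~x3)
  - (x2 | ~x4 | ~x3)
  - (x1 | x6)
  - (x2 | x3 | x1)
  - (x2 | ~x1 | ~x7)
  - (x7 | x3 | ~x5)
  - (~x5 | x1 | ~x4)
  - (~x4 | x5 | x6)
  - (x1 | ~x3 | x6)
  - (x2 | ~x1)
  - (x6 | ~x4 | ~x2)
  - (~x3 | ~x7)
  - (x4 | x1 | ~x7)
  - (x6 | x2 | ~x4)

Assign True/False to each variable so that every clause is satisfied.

x1=0, x2=1, x3=1, x4=1, x5=0, x6=1, x7=0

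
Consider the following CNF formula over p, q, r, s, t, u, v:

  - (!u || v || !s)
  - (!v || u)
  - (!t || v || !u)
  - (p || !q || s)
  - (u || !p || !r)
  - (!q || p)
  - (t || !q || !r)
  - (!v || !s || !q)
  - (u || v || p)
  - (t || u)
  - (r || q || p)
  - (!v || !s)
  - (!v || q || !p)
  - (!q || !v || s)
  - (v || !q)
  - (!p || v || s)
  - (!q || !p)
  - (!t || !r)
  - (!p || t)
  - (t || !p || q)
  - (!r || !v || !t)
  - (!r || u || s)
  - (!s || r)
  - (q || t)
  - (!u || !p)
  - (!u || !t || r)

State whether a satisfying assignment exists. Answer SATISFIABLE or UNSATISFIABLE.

UNSATISFIABLE

p = True:
  propagation gives q=False, v=False, s=True, u=False; an empty clause results — contradiction.
p = False:
  propagation gives q=False, r=True, t=False; an empty clause results — contradiction.
Every branch closes, so no satisfying assignment exists.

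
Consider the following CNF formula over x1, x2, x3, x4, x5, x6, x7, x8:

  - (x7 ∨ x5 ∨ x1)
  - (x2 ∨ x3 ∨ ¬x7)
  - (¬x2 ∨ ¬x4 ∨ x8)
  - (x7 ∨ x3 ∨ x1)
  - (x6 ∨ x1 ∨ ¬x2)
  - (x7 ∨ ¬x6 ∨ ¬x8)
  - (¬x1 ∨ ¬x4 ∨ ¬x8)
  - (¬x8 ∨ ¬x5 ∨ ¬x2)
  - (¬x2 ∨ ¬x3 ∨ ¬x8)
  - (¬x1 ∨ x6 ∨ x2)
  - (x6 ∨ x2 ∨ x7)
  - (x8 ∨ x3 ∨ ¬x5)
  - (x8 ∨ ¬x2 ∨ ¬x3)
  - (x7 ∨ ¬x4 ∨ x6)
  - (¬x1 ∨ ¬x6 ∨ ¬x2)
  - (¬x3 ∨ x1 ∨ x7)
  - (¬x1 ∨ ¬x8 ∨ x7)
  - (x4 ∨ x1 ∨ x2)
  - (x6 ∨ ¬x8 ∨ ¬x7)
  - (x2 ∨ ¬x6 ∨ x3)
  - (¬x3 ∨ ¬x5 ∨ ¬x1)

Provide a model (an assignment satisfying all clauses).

Set x1 = True and propagate.
Set x2 = True and propagate.
  then x6 is forced to False.
For the remaining variables, x3 = False, x4 = False, x5 = False, x7 = True, x8 = False works.

x1=T, x2=T, x3=F, x4=F, x5=F, x6=F, x7=T, x8=F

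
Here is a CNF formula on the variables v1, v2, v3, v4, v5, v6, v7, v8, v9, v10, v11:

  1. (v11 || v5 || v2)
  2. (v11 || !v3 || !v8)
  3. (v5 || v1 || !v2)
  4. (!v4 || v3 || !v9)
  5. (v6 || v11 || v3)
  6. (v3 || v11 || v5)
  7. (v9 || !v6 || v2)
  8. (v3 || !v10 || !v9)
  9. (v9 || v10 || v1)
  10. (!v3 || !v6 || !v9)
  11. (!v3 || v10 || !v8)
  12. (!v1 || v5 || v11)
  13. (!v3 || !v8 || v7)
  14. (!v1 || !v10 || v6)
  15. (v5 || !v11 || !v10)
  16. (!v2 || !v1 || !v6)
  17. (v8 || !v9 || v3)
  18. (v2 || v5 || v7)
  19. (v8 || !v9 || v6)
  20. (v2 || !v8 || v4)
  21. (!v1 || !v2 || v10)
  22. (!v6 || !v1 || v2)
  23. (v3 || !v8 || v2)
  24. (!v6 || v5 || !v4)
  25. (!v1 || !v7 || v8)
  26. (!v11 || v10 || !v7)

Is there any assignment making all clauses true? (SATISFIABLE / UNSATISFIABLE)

SATISFIABLE

v5 occurs only positively in the remaining clauses — set v5 = True.
Branch on v1: take v1 = False.
For the remaining variables, v2 = True, v3 = True, v4 = False, v6 = False, v7 = True, v8 = False, v9 = False, v10 = True, v11 = True works.
Every clause has at least one true literal under this assignment.
So v1 = False, v2 = True, v3 = True, v4 = False, v5 = True, v6 = False, v7 = True, v8 = False, v9 = False, v10 = True, v11 = True is a satisfying assignment.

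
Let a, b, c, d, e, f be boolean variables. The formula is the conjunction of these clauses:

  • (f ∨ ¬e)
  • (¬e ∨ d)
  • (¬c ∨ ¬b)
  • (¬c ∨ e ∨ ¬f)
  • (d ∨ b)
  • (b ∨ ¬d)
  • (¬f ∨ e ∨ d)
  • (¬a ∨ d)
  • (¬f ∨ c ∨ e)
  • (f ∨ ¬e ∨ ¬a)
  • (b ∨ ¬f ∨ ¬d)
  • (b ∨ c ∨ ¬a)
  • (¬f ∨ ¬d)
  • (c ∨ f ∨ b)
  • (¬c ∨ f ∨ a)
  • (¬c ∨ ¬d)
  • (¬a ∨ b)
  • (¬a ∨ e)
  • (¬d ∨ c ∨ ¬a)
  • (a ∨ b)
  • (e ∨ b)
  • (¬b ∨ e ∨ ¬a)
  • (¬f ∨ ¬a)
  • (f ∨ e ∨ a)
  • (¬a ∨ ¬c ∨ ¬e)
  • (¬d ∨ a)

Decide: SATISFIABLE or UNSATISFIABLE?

UNSATISFIABLE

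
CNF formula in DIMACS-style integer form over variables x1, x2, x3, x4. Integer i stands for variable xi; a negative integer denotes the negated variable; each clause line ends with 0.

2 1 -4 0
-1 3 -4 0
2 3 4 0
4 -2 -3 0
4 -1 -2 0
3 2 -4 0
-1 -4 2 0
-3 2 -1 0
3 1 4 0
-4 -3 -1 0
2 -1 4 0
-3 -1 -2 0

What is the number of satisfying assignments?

Satisfying assignments:
  x1=0 x2=0 x3=1 x4=0
  x1=0 x2=1 x3=0 x4=1
  x1=0 x2=1 x3=1 x4=1
That's 3 in total.

3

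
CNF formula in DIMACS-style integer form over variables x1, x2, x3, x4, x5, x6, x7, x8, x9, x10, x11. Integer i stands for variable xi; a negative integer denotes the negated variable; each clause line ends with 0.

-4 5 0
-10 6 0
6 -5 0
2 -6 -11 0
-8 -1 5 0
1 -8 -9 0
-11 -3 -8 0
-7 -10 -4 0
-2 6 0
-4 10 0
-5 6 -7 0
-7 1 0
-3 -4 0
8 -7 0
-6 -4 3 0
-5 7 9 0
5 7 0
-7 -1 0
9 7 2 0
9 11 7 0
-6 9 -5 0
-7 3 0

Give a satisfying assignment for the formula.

Pure literal: x4 appears only negated; assign x4 = False.
Try x1 = True.
  then x7 is forced to False.
  then x5 is forced to True.
  then x6 is forced to True.
  then x9 is forced to True.
The remaining clauses are satisfied by x2 = False, x3 = True, x8 = False, x10 = False, x11 = False.

x1 = T  x2 = F  x3 = T  x4 = F  x5 = T  x6 = T  x7 = F  x8 = F  x9 = T  x10 = F  x11 = F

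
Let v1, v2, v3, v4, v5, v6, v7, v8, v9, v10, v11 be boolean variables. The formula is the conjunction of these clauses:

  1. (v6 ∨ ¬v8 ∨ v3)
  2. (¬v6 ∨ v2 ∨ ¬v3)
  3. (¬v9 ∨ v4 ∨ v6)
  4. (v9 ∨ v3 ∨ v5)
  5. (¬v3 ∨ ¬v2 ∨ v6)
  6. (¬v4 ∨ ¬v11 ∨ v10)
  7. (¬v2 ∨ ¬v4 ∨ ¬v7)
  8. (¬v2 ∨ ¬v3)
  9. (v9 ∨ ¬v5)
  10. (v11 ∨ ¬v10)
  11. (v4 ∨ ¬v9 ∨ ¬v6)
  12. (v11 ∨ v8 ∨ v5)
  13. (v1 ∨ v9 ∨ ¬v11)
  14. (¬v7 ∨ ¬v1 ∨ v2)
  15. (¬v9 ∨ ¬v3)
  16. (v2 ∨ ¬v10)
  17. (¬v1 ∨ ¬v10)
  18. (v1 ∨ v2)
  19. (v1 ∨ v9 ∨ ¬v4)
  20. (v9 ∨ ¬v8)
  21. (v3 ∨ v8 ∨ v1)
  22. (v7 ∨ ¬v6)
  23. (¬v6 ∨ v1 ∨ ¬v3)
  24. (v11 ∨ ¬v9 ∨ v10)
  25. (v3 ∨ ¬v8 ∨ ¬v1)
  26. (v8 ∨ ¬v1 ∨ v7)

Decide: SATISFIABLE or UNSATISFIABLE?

v1 = True:
  v3 = True:
    propagation gives v2=False, v6=False, v7=False, v9=False; an empty clause results — contradiction.
  v3 = False:
    v9 = True:
      propagation gives v6=True; contradiction.
    v9 = False:
      propagation gives v5=True; contradiction.
v1 = False:
  propagation gives v2=True, v3=False, v8=True, v6=True; an empty clause results — contradiction.
Every branch closes, so no satisfying assignment exists.

UNSATISFIABLE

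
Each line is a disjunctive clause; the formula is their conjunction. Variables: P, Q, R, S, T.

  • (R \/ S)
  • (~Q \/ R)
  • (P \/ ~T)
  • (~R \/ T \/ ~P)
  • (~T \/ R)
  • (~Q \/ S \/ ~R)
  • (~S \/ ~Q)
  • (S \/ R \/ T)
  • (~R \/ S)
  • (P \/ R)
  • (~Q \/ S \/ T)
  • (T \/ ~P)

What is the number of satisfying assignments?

2

The models are:
  P=0 Q=0 R=1 S=1 T=0
  P=1 Q=0 R=1 S=1 T=1
That's 2 in total.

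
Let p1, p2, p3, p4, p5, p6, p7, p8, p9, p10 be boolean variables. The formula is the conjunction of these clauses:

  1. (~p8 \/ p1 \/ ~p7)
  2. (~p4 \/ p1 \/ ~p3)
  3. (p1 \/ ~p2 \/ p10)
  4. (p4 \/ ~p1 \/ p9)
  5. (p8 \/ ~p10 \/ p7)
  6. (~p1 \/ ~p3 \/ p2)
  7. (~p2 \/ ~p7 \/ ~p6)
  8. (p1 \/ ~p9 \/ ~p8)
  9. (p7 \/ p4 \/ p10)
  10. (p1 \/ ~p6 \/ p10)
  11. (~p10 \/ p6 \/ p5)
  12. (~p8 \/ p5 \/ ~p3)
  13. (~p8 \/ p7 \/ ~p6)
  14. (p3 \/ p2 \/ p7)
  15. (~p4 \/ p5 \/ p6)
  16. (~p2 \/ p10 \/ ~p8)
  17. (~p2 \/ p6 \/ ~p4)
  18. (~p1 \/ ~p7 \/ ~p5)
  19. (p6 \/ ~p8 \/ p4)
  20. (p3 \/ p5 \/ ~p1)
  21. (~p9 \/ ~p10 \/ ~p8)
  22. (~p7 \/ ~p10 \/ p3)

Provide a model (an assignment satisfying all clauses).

Branch on p1: take p1 = False.
Branch on p2: take p2 = False.
For the remaining variables, p3 = False, p4 = False, p5 = False, p6 = False, p7 = True, p8 = False, p9 = True, p10 = False works.

p1 = False, p2 = False, p3 = False, p4 = False, p5 = False, p6 = False, p7 = True, p8 = False, p9 = True, p10 = False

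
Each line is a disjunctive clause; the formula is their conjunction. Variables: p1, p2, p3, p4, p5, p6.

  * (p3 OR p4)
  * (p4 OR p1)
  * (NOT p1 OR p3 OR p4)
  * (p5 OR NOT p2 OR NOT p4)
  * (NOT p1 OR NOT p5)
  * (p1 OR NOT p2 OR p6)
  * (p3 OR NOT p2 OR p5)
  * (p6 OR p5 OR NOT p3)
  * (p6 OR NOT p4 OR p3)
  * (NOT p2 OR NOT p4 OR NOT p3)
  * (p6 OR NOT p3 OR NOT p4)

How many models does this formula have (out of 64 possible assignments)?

9

Split on p3, then p4.
  p3=1, p4=1: remaining (p1,p2,p5,p6) ∈ {(0,0,0,1); (0,0,1,1); (1,0,0,1)} — 3.
  p3=1, p4=0: remaining (p1,p2,p5,p6) ∈ {(1,0,0,1); (1,1,0,1)} — 2.
  p3=0, p4=1: remaining (p1,p2,p5,p6) ∈ {(0,0,0,1); (0,0,1,1); (0,1,1,1); (1,0,0,1)} — 4.
  p3=0, p4=0: a clause becomes empty — 0.
Total: 3 + 2 + 4 + 0 = 9.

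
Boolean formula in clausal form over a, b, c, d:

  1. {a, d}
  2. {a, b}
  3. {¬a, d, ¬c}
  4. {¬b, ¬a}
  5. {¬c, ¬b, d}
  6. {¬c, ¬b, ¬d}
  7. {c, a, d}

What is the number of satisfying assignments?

Satisfying assignments:
  a=0 b=1 c=0 d=1
  a=1 b=0 c=0 d=0
  a=1 b=0 c=0 d=1
  a=1 b=0 c=1 d=1
That's 4 in total.

4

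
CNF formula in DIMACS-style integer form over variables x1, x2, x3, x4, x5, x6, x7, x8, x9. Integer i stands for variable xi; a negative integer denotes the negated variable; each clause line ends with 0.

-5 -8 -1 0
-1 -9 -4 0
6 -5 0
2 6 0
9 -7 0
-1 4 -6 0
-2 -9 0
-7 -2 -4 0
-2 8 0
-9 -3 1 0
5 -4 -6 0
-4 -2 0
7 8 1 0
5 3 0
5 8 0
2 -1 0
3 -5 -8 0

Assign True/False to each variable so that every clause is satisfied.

Try x1 = False.
For the remaining variables, x2 = True, x3 = True, x4 = False, x5 = False, x6 = True, x7 = False, x8 = True, x9 = False works.

x1=False, x2=True, x3=True, x4=False, x5=False, x6=True, x7=False, x8=True, x9=False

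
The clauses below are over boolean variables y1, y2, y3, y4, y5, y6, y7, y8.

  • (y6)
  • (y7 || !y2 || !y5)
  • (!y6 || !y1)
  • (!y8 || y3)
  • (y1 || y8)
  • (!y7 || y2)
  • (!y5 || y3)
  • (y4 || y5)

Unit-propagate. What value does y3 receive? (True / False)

True

(y6) stands alone — y6 = True.
From (!y6 || !y1) and y6 = True: y1 = False.
(y1 || y8): since y1 = False, the clause reduces to (y8). y8 = True.
In (!y8 || y3), !y8 is now false; y3 must hold, so y3 = True.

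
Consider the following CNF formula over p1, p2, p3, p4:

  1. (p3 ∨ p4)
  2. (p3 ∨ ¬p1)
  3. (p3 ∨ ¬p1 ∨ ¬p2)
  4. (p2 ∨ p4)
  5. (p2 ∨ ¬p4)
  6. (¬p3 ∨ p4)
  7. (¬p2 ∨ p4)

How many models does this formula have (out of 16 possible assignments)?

Satisfying assignments:
  p1=F p2=T p3=F p4=T
  p1=F p2=T p3=T p4=T
  p1=T p2=T p3=T p4=T
Count: 3.

3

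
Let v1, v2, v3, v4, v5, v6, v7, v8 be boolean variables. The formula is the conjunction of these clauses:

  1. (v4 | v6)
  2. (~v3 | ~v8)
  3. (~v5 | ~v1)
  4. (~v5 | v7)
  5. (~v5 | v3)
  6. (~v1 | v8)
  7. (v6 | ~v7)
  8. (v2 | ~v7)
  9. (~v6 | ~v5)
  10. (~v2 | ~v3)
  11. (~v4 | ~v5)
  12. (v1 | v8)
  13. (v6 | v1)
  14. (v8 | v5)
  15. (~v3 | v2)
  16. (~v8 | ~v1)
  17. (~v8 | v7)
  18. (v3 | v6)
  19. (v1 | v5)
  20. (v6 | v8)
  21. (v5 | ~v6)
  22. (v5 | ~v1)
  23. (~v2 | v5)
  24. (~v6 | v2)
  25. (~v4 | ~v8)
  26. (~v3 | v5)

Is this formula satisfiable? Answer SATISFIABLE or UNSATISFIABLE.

UNSATISFIABLE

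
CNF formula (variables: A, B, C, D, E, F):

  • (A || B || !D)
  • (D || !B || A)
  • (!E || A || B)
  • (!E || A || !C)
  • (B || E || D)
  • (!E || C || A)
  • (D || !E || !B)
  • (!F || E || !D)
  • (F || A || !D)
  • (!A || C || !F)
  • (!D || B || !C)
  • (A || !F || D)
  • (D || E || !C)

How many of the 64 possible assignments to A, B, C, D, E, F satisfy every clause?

11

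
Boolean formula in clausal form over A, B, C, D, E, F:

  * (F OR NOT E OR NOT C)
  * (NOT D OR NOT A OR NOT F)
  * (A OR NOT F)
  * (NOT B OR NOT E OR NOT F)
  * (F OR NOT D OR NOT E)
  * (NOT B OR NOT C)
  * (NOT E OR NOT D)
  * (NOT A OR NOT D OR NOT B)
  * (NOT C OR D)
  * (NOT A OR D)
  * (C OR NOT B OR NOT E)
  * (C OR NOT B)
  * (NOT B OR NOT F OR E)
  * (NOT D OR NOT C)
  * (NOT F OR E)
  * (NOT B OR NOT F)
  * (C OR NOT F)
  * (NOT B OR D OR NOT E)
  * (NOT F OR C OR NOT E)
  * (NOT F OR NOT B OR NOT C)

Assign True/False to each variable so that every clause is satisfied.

A=1, B=0, C=0, D=1, E=0, F=0

Check each clause:
  1. (F OR NOT E OR NOT C) — NOT E is true.
  2. (NOT A OR NOT D OR NOT F) — NOT F is true.
  3. (NOT F OR A) — A is true.
  4. (NOT F OR NOT B OR NOT E) — NOT F is true.
  5. (NOT E OR F OR NOT D) — NOT E is true.
  6. (NOT C OR NOT B) — NOT C is true.
  7. (NOT E OR NOT D) — NOT E is true.
  8. (NOT A OR NOT B OR NOT D) — NOT B is true.
  9. (D OR NOT C) — D is true.
  10. (NOT A OR D) — D is true.
  11. (C OR NOT E OR NOT B) — NOT B is true.
  12. (NOT B OR C) — NOT B is true.
  13. (NOT F OR E OR NOT B) — NOT F is true.
  14. (NOT D OR NOT C) — NOT C is true.
  15. (NOT F OR E) — NOT F is true.
  16. (NOT F OR NOT B) — NOT F is true.
  17. (NOT F OR C) — NOT F is true.
  18. (NOT E OR NOT B OR D) — NOT E is true.
  19. (C OR NOT F OR NOT E) — NOT F is true.
  20. (NOT F OR NOT B OR NOT C) — NOT F is true.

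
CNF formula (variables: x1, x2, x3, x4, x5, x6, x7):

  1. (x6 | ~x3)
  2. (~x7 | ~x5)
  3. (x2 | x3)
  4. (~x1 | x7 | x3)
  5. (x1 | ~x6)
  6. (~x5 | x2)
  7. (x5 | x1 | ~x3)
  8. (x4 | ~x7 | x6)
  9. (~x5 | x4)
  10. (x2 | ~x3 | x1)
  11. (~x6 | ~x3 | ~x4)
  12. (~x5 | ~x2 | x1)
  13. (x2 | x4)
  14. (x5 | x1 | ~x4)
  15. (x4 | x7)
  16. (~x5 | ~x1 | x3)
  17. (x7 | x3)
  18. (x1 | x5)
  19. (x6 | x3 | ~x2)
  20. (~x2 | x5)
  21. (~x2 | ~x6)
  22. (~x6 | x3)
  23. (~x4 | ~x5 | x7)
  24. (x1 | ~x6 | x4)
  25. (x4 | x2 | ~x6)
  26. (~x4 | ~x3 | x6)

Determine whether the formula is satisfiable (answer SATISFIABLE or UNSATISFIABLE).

x3 = True:
  propagation gives x6=True, x1=True, x4=False, x5=False; an empty clause results — contradiction.
x3 = False:
  propagation gives x2=True, x7=True, x5=False; an empty clause results — contradiction.
Every branch closes, so no satisfying assignment exists.

UNSATISFIABLE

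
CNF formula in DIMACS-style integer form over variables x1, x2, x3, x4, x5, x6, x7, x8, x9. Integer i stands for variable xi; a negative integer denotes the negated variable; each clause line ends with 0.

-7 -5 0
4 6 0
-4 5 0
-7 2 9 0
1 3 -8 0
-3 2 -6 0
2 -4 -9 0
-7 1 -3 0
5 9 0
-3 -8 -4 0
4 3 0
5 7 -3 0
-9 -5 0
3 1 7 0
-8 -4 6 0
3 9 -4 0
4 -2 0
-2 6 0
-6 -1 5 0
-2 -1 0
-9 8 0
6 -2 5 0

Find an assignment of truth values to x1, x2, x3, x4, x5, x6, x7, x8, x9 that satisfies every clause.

x1=0  x2=0  x3=1  x4=1  x5=1  x6=0  x7=0  x8=0  x9=0

Check each clause:
  1. (~x5 \/ ~x7) — ~x7 is true.
  2. (x4 \/ x6) — x4 is true.
  3. (x5 \/ ~x4) — x5 is true.
  4. (x2 \/ x9 \/ ~x7) — ~x7 is true.
  5. (x1 \/ ~x8 \/ x3) — ~x8 is true.
  6. (~x6 \/ ~x3 \/ x2) — ~x6 is true.
  7. (~x4 \/ ~x9 \/ x2) — ~x9 is true.
  8. (~x3 \/ x1 \/ ~x7) — ~x7 is true.
  9. (x5 \/ x9) — x5 is true.
  10. (~x8 \/ ~x3 \/ ~x4) — ~x8 is true.
  11. (x3 \/ x4) — x3 is true.
  12. (~x3 \/ x7 \/ x5) — x5 is true.
  13. (~x5 \/ ~x9) — ~x9 is true.
  14. (x3 \/ x1 \/ x7) — x3 is true.
  15. (~x8 \/ x6 \/ ~x4) — ~x8 is true.
  16. (x3 \/ x9 \/ ~x4) — x3 is true.
  17. (x4 \/ ~x2) — x4 is true.
  18. (x6 \/ ~x2) — ~x2 is true.
  19. (~x6 \/ x5 \/ ~x1) — ~x6 is true.
  20. (~x1 \/ ~x2) — ~x2 is true.
  21. (x8 \/ ~x9) — ~x9 is true.
  22. (x6 \/ x5 \/ ~x2) — x5 is true.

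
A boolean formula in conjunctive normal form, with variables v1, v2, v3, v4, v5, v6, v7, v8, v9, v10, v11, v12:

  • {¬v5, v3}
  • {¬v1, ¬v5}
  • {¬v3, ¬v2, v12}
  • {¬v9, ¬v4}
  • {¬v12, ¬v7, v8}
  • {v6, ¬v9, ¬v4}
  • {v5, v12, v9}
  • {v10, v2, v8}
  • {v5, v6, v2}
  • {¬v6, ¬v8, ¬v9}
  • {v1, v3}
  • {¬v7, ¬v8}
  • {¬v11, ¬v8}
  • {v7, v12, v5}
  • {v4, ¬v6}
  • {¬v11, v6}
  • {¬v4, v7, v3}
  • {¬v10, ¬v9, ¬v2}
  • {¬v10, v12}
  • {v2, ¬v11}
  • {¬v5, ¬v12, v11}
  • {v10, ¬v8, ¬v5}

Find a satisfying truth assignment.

v1=False, v2=True, v3=True, v4=True, v5=False, v6=False, v7=False, v8=True, v9=False, v10=False, v11=False, v12=True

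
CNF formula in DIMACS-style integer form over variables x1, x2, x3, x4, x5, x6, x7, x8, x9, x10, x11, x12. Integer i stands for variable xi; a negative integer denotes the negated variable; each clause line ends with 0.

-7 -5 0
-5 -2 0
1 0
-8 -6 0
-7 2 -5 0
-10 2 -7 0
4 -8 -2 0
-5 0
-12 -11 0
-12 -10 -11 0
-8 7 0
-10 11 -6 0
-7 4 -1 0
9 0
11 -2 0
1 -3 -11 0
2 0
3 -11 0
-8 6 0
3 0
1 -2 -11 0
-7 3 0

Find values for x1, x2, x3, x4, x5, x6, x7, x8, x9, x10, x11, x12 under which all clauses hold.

Unit propagation: (x1) forces x1 = True.
The clause (~x5) is unit: x5 must be False.
Unit propagation: (x9) forces x9 = True.
Unit propagation: (x2) forces x2 = True.
Unit propagation: (x11) forces x11 = True.
The clause (~x12) is unit: x12 must be False.
Unit propagation: (x3) forces x3 = True.
Pure literal: x4 appears only positively; assign x4 = True.
x8 occurs only negated in the remaining clauses — set x8 = False.
x6, x7, x10 are now unconstrained; take x6 = True, x7 = True, x10 = True.

x1=True, x2=True, x3=True, x4=True, x5=False, x6=True, x7=True, x8=False, x9=True, x10=True, x11=True, x12=False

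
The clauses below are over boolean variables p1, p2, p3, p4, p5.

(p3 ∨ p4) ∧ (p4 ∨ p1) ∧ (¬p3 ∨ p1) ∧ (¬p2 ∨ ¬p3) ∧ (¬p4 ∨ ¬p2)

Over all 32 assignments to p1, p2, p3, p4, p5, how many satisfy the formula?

8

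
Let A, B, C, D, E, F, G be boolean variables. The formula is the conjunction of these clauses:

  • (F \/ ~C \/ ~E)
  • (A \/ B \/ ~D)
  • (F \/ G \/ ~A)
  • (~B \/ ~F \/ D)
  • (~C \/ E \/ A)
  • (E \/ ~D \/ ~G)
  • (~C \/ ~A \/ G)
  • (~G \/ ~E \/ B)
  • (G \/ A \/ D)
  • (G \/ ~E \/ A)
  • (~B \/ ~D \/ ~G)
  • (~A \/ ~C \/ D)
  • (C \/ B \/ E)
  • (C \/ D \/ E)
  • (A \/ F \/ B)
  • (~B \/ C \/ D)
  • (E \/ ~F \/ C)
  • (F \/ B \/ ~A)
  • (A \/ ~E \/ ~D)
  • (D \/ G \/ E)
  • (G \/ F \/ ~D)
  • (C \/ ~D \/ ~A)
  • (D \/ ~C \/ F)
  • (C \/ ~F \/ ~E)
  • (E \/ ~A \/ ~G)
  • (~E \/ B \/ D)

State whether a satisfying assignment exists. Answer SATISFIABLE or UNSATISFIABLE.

UNSATISFIABLE

D = True:
  A = True:
    propagation gives C=True, G=True, E=True, F=True; an empty clause results — contradiction.
  A = False:
    propagation gives B=True, G=False, E=False, C=False; an empty clause results — contradiction.
D = False:
  E = True:
    propagation gives B=True, F=False, C=False; an empty clause results — contradiction.
  E = False:
    propagation gives C=True, A=True; an empty clause results — contradiction.
Every branch closes, so no satisfying assignment exists.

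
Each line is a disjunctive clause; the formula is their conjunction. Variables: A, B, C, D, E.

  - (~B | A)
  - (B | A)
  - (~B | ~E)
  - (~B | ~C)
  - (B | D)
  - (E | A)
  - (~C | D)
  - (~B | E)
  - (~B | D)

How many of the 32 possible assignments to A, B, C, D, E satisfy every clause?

4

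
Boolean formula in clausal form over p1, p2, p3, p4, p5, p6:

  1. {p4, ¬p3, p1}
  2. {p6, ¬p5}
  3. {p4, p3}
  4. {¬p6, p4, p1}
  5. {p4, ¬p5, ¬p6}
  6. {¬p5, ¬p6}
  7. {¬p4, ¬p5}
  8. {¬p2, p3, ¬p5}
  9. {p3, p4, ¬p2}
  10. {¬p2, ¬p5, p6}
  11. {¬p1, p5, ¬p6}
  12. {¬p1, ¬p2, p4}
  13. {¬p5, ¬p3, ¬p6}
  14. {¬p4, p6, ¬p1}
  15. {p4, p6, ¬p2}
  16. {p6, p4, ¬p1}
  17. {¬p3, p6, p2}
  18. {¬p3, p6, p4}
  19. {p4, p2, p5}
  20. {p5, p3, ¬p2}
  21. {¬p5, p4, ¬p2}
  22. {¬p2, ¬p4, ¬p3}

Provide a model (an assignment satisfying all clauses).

p1=False  p2=False  p3=False  p4=True  p5=False  p6=False

Branch on p1: take p1 = False.
For the remaining variables, p2 = False, p3 = False, p4 = True, p5 = False, p6 = False works.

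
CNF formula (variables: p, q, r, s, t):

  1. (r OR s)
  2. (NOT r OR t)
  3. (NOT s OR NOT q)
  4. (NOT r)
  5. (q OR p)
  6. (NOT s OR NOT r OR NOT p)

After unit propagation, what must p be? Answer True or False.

(NOT r) stands alone — r = False.
In (r OR s), r is now false; s must hold, so s = True.
In (NOT s OR NOT q), NOT s is now false; NOT q must hold, so q = False.
(q OR p) with q = False leaves only p, so p = True.

True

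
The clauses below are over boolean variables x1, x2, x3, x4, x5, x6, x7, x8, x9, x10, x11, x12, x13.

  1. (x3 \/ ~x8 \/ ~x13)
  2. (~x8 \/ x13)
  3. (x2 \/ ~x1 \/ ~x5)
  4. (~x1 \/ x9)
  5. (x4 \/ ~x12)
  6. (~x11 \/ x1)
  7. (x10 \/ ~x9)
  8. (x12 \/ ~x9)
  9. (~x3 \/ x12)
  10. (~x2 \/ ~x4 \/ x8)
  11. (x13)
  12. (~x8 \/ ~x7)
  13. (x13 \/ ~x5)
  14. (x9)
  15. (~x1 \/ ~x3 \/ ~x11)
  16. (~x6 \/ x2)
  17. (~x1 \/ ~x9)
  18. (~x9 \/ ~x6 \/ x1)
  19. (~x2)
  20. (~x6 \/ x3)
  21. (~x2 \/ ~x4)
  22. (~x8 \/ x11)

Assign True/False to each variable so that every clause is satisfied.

x1=F, x2=F, x3=F, x4=T, x5=F, x6=F, x7=F, x8=F, x9=T, x10=T, x11=F, x12=T, x13=T

(x13) is a unit clause, so x13 = True.
(x9) is a unit clause, so x9 = True.
(x10) is a unit clause, so x10 = True.
(x12) is a unit clause, so x12 = True.
Unit propagation: (x4) forces x4 = True.
The clause (~x1) is unit: x1 must be False.
The clause (~x11) is unit: x11 must be False.
The clause (~x6) is unit: x6 must be False.
(~x2) is a unit clause, so x2 = False.
(~x8) is a unit clause, so x8 = False.
x3, x5, x7 are now unconstrained; take x3 = False, x5 = False, x7 = False.
Every clause has at least one true literal under this assignment.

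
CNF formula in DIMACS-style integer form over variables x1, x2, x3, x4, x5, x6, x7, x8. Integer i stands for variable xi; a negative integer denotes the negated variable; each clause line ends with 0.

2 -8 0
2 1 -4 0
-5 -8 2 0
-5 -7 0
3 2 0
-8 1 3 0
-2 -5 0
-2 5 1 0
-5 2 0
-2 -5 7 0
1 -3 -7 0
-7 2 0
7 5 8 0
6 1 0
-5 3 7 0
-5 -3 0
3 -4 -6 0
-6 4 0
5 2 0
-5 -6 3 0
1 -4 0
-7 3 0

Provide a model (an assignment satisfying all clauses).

x1=T  x2=T  x3=T  x4=F  x5=F  x6=F  x7=T  x8=T

Pure literal: x1 appears only positively; assign x1 = True.
Branch on x2: take x2 = True.
  then x5 is forced to False.
Branch on x3: take x3 = True.
For the remaining variables, x4 = False, x6 = False, x7 = True, x8 = True works.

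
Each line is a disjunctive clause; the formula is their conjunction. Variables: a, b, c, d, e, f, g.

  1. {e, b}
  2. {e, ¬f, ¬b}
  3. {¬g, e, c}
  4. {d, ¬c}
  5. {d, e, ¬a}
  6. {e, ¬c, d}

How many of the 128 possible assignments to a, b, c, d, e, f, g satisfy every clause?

Case analysis on e and c:
  e=1, c=1: forces d=1; a, b, f, g free → 2^4 = 16.
  e=1, c=0: a, b, d, f, g free → 2^5 = 32.
  e=0, c=1: remaining (a,b,d,f,g) ∈ {(0,1,1,0,0); (0,1,1,0,1); (1,1,1,0,0); (1,1,1,0,1)} — 4.
  e=0, c=0: remaining (a,b,d,f,g) ∈ {(0,1,0,0,0); (0,1,1,0,0); (1,1,1,0,0)} — 3.
Total: 16 + 32 + 4 + 3 = 55.

55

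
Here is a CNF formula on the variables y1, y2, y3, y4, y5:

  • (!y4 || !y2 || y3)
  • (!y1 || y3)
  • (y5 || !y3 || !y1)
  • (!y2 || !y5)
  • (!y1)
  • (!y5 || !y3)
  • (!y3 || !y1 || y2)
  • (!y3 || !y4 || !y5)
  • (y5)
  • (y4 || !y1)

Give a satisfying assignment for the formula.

y1=0, y2=0, y3=0, y4=0, y5=1

Check each clause:
  1. (!y4 || y3 || !y2) — !y4 is true.
  2. (!y1 || y3) — !y1 is true.
  3. (y5 || !y1 || !y3) — !y3 is true.
  4. (!y2 || !y5) — !y2 is true.
  5. (!y1) — !y1 is true.
  6. (!y3 || !y5) — !y3 is true.
  7. (!y1 || y2 || !y3) — !y3 is true.
  8. (!y3 || !y4 || !y5) — !y4 is true.
  9. (y5) — y5 is true.
  10. (y4 || !y1) — !y1 is true.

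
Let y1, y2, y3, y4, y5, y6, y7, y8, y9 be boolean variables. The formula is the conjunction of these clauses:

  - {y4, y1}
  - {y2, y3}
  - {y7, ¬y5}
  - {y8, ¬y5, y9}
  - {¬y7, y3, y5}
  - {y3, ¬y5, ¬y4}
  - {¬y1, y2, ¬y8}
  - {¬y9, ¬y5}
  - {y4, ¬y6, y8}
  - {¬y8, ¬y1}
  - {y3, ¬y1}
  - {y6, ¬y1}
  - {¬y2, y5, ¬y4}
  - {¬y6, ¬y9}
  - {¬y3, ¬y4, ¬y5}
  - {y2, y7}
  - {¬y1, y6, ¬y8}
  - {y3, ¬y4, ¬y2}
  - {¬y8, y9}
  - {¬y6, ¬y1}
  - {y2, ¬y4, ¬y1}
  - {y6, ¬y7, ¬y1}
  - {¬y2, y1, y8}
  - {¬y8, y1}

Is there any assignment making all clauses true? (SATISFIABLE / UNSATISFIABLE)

SATISFIABLE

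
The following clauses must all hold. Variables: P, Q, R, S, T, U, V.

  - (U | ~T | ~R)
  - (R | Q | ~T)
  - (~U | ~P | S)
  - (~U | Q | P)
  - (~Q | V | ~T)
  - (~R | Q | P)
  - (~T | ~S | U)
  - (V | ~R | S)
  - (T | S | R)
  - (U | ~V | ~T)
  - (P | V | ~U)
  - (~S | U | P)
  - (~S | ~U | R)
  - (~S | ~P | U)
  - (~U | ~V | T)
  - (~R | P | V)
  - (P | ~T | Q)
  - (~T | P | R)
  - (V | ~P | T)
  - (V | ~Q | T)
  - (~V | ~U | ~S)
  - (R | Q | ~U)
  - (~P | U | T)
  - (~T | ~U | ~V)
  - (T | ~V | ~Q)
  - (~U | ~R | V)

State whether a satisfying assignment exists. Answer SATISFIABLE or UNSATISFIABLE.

UNSATISFIABLE

U = True:
  V = True:
    propagation gives T=True; an empty clause results — contradiction.
  V = False:
    propagation gives P=True, S=True, R=True; an empty clause results — contradiction.
U = False:
  T = True:
    propagation gives R=False, Q=True, V=True; an empty clause results — contradiction.
  T = False:
    propagation gives P=False, S=False, R=True, Q=True; an empty clause results — contradiction.
Every branch closes, so no satisfying assignment exists.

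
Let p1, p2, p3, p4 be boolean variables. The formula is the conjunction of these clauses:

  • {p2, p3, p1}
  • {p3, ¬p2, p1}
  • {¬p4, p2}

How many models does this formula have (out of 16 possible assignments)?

9

Split on p2, then p1.
  p2=T, p1=T: remaining (p3,p4) ∈ {(F,F); (F,T); (T,F); (T,T)} — 4.
  p2=T, p1=F: remaining (p3,p4) ∈ {(T,F); (T,T)} — 2.
  p2=F, p1=T: remaining (p3,p4) ∈ {(F,F); (T,F)} — 2.
  p2=F, p1=F: remaining (p3,p4) ∈ {(T,F)} — 1.
Total: 4 + 2 + 2 + 1 = 9.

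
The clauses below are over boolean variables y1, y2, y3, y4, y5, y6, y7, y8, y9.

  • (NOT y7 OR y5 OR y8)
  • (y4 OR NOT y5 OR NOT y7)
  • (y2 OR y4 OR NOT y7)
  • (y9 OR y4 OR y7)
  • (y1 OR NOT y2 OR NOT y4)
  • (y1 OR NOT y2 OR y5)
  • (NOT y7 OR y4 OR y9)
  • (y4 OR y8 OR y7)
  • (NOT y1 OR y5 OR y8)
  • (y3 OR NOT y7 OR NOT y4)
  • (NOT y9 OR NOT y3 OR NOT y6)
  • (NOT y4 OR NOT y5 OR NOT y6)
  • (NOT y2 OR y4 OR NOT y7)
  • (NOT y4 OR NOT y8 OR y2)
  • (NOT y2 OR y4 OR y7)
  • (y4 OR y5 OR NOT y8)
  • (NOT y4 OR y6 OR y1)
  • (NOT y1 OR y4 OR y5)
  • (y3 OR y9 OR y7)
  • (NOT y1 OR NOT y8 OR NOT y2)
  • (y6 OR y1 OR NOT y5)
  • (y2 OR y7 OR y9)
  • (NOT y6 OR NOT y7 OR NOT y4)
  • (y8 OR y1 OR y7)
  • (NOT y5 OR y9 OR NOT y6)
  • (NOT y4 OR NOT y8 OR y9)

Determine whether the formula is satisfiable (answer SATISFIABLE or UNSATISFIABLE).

Set y1 = True and propagate.
For the remaining variables, y2 = False, y3 = True, y4 = True, y5 = True, y6 = False, y7 = False, y8 = False, y9 = True works.
Every clause has at least one true literal under this assignment.
So y1 = True, y2 = False, y3 = True, y4 = True, y5 = True, y6 = False, y7 = False, y8 = False, y9 = True is a satisfying assignment.

SATISFIABLE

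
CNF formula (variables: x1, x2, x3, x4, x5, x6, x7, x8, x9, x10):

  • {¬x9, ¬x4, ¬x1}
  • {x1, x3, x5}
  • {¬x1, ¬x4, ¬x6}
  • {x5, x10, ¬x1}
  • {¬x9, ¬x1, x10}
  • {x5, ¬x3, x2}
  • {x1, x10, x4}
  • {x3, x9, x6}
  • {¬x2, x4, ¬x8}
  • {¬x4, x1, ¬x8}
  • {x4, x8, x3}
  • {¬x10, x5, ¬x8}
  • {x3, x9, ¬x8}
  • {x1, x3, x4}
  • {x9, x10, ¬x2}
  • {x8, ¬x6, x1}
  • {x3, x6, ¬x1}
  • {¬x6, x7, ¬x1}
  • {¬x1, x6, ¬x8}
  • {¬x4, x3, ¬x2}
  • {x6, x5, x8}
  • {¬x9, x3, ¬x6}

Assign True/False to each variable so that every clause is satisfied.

x1=T, x2=F, x3=T, x4=F, x5=T, x6=F, x7=F, x8=F, x9=F, x10=T

Check each clause:
  1. {¬x9, ¬x1, ¬x4} — ¬x4 is true.
  2. {x1, x3, x5} — x1 is true.
  3. {¬x1, ¬x4, ¬x6} — ¬x6 is true.
  4. {¬x1, x5, x10} — x10 is true.
  5. {x10, ¬x1, ¬x9} — x10 is true.
  6. {¬x3, x5, x2} — x5 is true.
  7. {x1, x10, x4} — x1 is true.
  8. {x3, x9, x6} — x3 is true.
  9. {x4, ¬x2, ¬x8} — ¬x8 is true.
  10. {¬x4, x1, ¬x8} — ¬x8 is true.
  11. {x4, x3, x8} — x3 is true.
  12. {¬x8, ¬x10, x5} — ¬x8 is true.
  13. {x3, x9, ¬x8} — ¬x8 is true.
  14. {x1, x4, x3} — x1 is true.
  15. {x10, x9, ¬x2} — x10 is true.
  16. {x8, x1, ¬x6} — x1 is true.
  17. {¬x1, x6, x3} — x3 is true.
  18. {¬x1, ¬x6, x7} — ¬x6 is true.
  19. {¬x8, x6, ¬x1} — ¬x8 is true.
  20. {x3, ¬x2, ¬x4} — x3 is true.
  21. {x8, x5, x6} — x5 is true.
  22. {¬x6, x3, ¬x9} — ¬x6 is true.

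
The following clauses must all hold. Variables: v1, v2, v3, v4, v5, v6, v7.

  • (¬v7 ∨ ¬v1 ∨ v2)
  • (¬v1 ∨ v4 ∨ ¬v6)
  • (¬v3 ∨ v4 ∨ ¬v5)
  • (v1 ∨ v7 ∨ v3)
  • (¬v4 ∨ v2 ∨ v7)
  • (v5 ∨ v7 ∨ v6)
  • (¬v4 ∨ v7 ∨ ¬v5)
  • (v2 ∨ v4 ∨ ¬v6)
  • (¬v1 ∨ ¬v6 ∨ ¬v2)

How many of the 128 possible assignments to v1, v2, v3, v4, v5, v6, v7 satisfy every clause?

36

Case analysis on v4 and v7:
  v4=T, v7=T: v3, v5 free; 5 ways for (v1,v2,v6) × 2^2 = 20.
  v4=T, v7=F: remaining (v1,v2,v3,v5,v6) ∈ {(F,T,T,F,T)} — 1.
  v4=F, v7=T: 12 of the 32 assignments to (v1,v2,v3,v5,v6) work.
  v4=F, v7=F: remaining (v1,v2,v3,v5,v6) ∈ {(F,T,T,F,T); (T,F,F,T,F); (T,T,F,T,F)} — 3.
Total: 20 + 1 + 12 + 3 = 36.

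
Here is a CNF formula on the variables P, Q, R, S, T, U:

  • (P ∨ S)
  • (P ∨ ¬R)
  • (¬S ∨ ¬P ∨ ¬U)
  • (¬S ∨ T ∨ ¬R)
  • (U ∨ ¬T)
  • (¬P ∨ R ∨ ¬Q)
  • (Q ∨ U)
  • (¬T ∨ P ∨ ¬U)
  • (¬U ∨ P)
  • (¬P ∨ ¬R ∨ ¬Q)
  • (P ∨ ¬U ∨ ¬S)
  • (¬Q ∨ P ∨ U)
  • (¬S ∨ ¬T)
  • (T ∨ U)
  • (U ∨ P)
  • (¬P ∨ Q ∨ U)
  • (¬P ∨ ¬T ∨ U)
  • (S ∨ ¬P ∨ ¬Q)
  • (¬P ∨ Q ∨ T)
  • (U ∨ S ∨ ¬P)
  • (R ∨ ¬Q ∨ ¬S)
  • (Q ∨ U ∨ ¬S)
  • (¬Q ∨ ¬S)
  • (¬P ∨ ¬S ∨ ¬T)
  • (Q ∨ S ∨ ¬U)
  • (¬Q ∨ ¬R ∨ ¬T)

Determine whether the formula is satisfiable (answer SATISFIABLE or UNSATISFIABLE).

P = True:
  Q = True:
    propagation gives R=True; an empty clause results — contradiction.
  Q = False:
    propagation gives U=True, S=False; an empty clause results — contradiction.
P = False:
  propagation gives S=True, R=False, U=False; an empty clause results — contradiction.
Every branch closes, so no satisfying assignment exists.

UNSATISFIABLE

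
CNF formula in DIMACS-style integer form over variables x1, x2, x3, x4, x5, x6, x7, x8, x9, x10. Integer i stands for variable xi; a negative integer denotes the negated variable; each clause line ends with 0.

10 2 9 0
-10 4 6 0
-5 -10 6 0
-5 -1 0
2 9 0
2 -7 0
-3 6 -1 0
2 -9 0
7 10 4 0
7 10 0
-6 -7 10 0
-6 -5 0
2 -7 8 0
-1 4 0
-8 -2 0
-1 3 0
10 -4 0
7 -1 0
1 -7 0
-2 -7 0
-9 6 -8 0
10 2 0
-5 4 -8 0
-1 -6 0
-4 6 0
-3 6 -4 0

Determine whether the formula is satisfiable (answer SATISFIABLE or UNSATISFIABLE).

SATISFIABLE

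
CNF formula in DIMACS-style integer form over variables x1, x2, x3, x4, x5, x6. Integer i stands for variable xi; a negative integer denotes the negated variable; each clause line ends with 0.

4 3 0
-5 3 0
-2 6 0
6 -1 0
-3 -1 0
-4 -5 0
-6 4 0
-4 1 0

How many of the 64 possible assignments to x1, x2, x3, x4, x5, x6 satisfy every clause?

4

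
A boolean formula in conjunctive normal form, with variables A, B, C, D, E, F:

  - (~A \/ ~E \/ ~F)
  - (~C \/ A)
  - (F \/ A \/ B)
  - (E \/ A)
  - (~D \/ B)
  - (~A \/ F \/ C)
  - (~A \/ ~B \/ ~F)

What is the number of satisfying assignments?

13

Split on A, then F.
  A=1, F=1: remaining (B,C,D,E) ∈ {(0,0,0,0); (0,1,0,0)} — 2.
  A=1, F=0: E free; 3 ways for (B,C,D) × 2^1 = 6.
  A=0, F=1: remaining (B,C,D,E) ∈ {(0,0,0,1); (1,0,0,1); (1,0,1,1)} — 3.
  A=0, F=0: remaining (B,C,D,E) ∈ {(1,0,0,1); (1,0,1,1)} — 2.
Total: 2 + 6 + 3 + 2 = 13.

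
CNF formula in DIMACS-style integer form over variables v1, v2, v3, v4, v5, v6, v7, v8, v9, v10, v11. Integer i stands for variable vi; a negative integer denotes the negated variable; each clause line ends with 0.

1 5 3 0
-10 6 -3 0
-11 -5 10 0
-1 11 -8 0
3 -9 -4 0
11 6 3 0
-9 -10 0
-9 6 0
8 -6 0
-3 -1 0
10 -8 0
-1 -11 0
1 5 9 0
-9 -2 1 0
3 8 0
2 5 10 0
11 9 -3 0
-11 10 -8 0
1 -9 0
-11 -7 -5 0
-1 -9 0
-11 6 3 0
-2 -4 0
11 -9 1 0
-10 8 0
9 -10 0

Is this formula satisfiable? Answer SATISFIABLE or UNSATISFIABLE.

UNSATISFIABLE

v9 = True:
  propagation gives v10=False, v6=True, v8=True; an empty clause results — contradiction.
v9 = False:
  propagation gives v10=False, v8=False, v6=False, v3=True; an empty clause results — contradiction.
Every branch closes, so no satisfying assignment exists.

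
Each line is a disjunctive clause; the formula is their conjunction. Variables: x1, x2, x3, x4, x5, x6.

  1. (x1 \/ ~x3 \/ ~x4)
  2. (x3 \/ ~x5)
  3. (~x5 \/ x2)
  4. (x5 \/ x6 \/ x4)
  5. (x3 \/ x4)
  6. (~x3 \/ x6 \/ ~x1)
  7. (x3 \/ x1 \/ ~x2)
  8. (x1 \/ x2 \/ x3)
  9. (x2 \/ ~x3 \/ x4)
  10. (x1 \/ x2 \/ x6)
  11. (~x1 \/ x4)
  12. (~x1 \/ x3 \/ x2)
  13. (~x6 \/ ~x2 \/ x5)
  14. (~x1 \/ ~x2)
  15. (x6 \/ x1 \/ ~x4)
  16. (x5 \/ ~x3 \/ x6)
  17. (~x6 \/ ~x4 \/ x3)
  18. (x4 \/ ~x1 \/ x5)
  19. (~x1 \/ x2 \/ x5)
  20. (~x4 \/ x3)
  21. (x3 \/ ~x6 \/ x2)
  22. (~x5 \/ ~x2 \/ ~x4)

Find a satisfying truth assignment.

x1=False, x2=True, x3=True, x4=False, x5=True, x6=False

Check each clause:
  1. (~x3 \/ x1 \/ ~x4) — ~x4 is true.
  2. (~x5 \/ x3) — x3 is true.
  3. (~x5 \/ x2) — x2 is true.
  4. (x6 \/ x4 \/ x5) — x5 is true.
  5. (x4 \/ x3) — x3 is true.
  6. (~x1 \/ x6 \/ ~x3) — ~x1 is true.
  7. (~x2 \/ x3 \/ x1) — x3 is true.
  8. (x2 \/ x1 \/ x3) — x2 is true.
  9. (~x3 \/ x2 \/ x4) — x2 is true.
  10. (x2 \/ x1 \/ x6) — x2 is true.
  11. (~x1 \/ x4) — ~x1 is true.
  12. (x2 \/ ~x1 \/ x3) — x2 is true.
  13. (~x6 \/ x5 \/ ~x2) — ~x6 is true.
  14. (~x2 \/ ~x1) — ~x1 is true.
  15. (x6 \/ ~x4 \/ x1) — ~x4 is true.
  16. (~x3 \/ x6 \/ x5) — x5 is true.
  17. (~x4 \/ ~x6 \/ x3) — ~x6 is true.
  18. (x4 \/ ~x1 \/ x5) — x5 is true.
  19. (~x1 \/ x5 \/ x2) — x2 is true.
  20. (~x4 \/ x3) — x3 is true.
  21. (~x6 \/ x2 \/ x3) — ~x6 is true.
  22. (~x2 \/ ~x5 \/ ~x4) — ~x4 is true.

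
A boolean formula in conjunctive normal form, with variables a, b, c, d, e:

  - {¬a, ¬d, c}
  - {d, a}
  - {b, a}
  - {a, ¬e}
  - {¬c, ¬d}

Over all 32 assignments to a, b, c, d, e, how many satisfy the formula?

Case analysis on a and d:
  a=1, d=1: a clause becomes empty — 0.
  a=1, d=0: b, c, e free → 2^3 = 8.
  a=0, d=1: remaining (b,c,e) ∈ {(1,0,0)} — 1.
  a=0, d=0: a clause becomes empty — 0.
Total: 0 + 8 + 1 + 0 = 9.

9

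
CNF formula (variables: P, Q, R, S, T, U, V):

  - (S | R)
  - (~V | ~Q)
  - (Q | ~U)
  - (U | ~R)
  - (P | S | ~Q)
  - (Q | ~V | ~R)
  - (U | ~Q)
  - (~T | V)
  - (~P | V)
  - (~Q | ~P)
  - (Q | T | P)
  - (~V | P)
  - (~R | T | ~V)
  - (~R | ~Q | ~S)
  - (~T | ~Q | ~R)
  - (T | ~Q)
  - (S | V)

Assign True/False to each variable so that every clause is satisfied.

Try P = True.
  then V is forced to True.
  then Q is forced to False.
  then U is forced to False.
  then R is forced to False.
  then S is forced to True.
T is now unconstrained; take T = True.
Every clause has at least one true literal under this assignment.

P=1, Q=0, R=0, S=1, T=1, U=0, V=1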